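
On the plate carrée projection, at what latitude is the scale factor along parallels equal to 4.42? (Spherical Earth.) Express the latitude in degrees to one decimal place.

Plate carrée: h = 1, k = sec φ along parallels.
sec φ = 4.42  ⇒  cos φ = 0.2262  ⇒  φ ≈ 76.9°.

76.9°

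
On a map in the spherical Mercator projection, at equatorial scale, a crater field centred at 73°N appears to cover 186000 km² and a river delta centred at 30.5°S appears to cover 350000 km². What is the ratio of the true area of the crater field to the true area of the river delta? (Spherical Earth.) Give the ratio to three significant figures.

0.0612

Since Mercator area scale is 1/cos²φ, the true area equals the apparent area multiplied by cos²φ.
True area of crater field: 186000 × cos²(73°) = 186000 × 0.08548 = 15900 km².
True area of river delta: 350000 × cos²(30.5°) = 350000 × 0.7424 = 259800 km².
Ratio = 15900 / 259800 ≈ 0.0612.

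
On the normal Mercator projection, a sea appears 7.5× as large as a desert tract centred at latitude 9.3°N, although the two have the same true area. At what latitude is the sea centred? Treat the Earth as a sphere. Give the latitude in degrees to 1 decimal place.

For equal true areas on Mercator, apparent areas scale as sec²φ, so the ratio is cos²φ₂ / cos²φ₁.
cos²φ₂ / cos²φ₁ = 7.5  ⇒  cos φ₁ = cos 9.3° / √7.5 = 0.9869/2.739 = 0.3603.
φ₁ = arccos(0.3603) ≈ 68.9°.

68.9°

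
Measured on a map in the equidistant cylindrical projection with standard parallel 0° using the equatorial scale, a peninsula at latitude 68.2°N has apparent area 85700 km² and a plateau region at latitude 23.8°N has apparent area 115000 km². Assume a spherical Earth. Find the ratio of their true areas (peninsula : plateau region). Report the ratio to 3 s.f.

Plate carrée has h = 1 and k = sec φ, giving areal scale sec φ; true area = (apparent area) · cos φ.
True area of peninsula: 85700 × cos(68.2°) = 85700 × 0.3714 = 31830 km².
True area of plateau region: 115000 × cos(23.8°) = 115000 × 0.9150 = 105200 km².
Ratio = 31830 / 105200 ≈ 0.302.

0.302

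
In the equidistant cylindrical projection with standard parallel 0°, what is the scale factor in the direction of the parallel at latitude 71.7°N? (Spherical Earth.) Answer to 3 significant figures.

Plate carrée maps x = Rλ, y = Rφ. The meridian scale is h = 1 and the parallel scale is k = 1/cos φ = sec φ.
k = 1/cos 71.7° = 1/0.3140 = 3.185.

3.18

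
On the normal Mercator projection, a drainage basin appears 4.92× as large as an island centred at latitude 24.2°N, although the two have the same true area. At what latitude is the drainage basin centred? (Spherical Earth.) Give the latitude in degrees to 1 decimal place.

65.7°

Mercator areal scale is sec²φ, so apparent-area ratio = sec²φ₁ / sec²φ₂ = cos²φ₂ / cos²φ₁.
cos²φ₂ / cos²φ₁ = 4.92  ⇒  cos φ₁ = cos 24.2° / √4.92 = 0.9121/2.218 = 0.4112.
φ₁ = arccos(0.4112) ≈ 65.7°.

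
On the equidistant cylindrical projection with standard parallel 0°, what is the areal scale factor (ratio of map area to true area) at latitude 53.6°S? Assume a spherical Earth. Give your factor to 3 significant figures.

In the plate carrée (x = Rλ, y = Rφ), meridians are true-scale (h = 1) and parallels are stretched by k = sec φ.
Areal scale = h·k = 1 × sec φ; at 53.6°, h = 1.000, k = 1.685, so h·k = 1.685.

1.69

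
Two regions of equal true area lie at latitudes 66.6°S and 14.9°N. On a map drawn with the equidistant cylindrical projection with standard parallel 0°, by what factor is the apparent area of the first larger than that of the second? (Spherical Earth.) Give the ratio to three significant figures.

2.43

For the equirectangular projection with φ₀ = 0 (plate carrée), h = 1 along meridians and k = sec φ along parallels.
Areal scale at 66.6°: h·k = 1.000 × 2.518 = 2.518.
Areal scale at 14.9°: h·k = 1.000 × 1.035 = 1.035.
Ratio = 2.518/1.035 ≈ 2.43.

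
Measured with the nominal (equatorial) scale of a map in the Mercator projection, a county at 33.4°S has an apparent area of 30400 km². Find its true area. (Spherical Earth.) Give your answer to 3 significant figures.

The Mercator projection is conformal; its linear scale factor is the same in every direction and equals sec φ = 1/cos φ.
Areal scale = k² = sec²φ = 1/cos²(33.4°) = 1/0.8348² = 1.435.
True area = apparent / (areal scale) = 30400 / 1.435 ≈ 21200 km².

21200 km²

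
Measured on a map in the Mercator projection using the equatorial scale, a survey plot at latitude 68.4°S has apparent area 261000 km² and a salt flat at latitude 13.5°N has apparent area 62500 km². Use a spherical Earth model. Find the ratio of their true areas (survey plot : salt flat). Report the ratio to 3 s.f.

On Mercator the areal scale is sec²φ, so true area = apparent × cos²φ.
True area of survey plot: 261000 × cos²(68.4°) = 261000 × 0.1355 = 35370 km².
True area of salt flat: 62500 × cos²(13.5°) = 62500 × 0.9455 = 59090 km².
Ratio = 35370 / 59090 ≈ 0.599.

0.599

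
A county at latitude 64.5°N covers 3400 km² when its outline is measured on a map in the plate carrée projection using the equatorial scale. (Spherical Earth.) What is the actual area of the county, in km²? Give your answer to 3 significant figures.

In the plate carrée (x = Rλ, y = Rφ), meridians are true-scale (h = 1) and parallels are stretched by k = sec φ.
Areal scale = h·k = 1 × sec φ; at 64.5°, h = 1.000, k = 2.323, so h·k = 2.323.
True area = apparent / (areal scale) = 3400 / 2.323 ≈ 1460 km².

1460 km²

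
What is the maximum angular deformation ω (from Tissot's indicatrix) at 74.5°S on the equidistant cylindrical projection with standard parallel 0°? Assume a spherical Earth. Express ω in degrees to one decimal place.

70.7°

In the plate carrée (x = Rλ, y = Rφ), meridians are true-scale (h = 1) and parallels are stretched by k = sec φ.
At 74.5°: h = 1.000, k = 3.742; principal scales a = 3.742, b = 1.000.
sin(ω/2) = (a − b)/(a + b) = 2.742/4.742 = 0.5782, so ω = 2 arcsin(0.5782) ≈ 70.7°.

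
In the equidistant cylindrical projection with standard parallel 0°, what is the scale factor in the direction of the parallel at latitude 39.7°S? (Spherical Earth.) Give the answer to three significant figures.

1.30

For the equirectangular projection with φ₀ = 0 (plate carrée), h = 1 along meridians and k = sec φ along parallels.
k = 1/cos 39.7° = 1/0.7694 = 1.300.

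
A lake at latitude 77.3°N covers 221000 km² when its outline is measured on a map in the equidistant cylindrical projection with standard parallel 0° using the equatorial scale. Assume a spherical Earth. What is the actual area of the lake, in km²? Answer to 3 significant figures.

For the equirectangular projection with φ₀ = 0 (plate carrée), h = 1 along meridians and k = sec φ along parallels.
Areal scale = h·k = 1 × sec φ; at 77.3°, h = 1.000, k = 4.549, so h·k = 4.549.
True area = apparent / (areal scale) = 221000 / 4.549 ≈ 48600 km².

48600 km²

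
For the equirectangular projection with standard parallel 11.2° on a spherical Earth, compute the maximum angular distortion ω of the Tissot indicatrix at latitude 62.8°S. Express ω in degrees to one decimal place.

With standard parallel φ₀ = 11.2°, the equirectangular projection gives x = Rλ cos φ₀, y = Rφ, so h = 1 and k = cos 11.2° / cos φ.
At 62.8°: h = 1.000, k = 2.146; principal scales a = 2.146, b = 1.000.
sin(ω/2) = (a − b)/(a + b) = 1.146/3.146 = 0.3643, so ω = 2 arcsin(0.3643) ≈ 42.7°.

42.7°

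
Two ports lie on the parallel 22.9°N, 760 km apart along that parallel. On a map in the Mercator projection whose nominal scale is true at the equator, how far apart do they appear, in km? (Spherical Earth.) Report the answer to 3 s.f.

Mercator is conformal, so the point scale is isotropic: h = k = sec φ = 1/cos φ.
Along the parallel, k = sec 22.9° = 1/0.9212 = 1.086.
Map distance = 760 × 1.086 ≈ 825 km.

825 km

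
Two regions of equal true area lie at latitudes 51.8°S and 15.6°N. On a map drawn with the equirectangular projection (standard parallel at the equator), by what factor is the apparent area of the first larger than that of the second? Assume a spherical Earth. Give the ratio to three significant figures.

For the equirectangular projection with φ₀ = 0 (plate carrée), h = 1 along meridians and k = sec φ along parallels.
Areal scale at 51.8°: h·k = 1.000 × 1.617 = 1.617.
Areal scale at 15.6°: h·k = 1.000 × 1.038 = 1.038.
Ratio = 1.617/1.038 ≈ 1.56.

1.56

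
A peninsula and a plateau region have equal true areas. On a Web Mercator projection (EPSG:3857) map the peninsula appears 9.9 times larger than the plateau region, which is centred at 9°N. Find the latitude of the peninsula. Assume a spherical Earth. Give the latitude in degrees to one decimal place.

71.7°

On Mercator, (apparent₁)/(apparent₂) = sec²φ₁ / sec²φ₂ when true areas are equal.
cos²φ₂ / cos²φ₁ = 9.9  ⇒  cos φ₁ = cos 9° / √9.9 = 0.9877/3.146 = 0.3139.
φ₁ = arccos(0.3139) ≈ 71.7°.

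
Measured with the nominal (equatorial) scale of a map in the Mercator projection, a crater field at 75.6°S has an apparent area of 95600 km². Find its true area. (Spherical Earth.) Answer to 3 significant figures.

5910 km²

The Mercator projection is conformal; its linear scale factor is the same in every direction and equals sec φ = 1/cos φ.
Areal scale = k² = sec²φ = 1/cos²(75.6°) = 1/0.2487² = 16.17.
True area = apparent / (areal scale) = 95600 / 16.17 ≈ 5910 km².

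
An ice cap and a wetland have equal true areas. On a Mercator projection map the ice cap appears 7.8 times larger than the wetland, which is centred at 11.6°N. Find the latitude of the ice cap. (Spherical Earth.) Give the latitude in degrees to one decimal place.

69.5°

For equal true areas on Mercator, apparent areas scale as sec²φ, so the ratio is cos²φ₂ / cos²φ₁.
cos²φ₂ / cos²φ₁ = 7.8  ⇒  cos φ₁ = cos 11.6° / √7.8 = 0.9796/2.793 = 0.3507.
φ₁ = arccos(0.3507) ≈ 69.5°.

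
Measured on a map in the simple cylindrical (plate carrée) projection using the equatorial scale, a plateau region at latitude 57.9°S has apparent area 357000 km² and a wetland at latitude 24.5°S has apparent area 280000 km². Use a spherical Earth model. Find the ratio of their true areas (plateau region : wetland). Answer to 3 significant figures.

Plate carrée has h = 1 and k = sec φ, giving areal scale sec φ; true area = (apparent area) · cos φ.
True area of plateau region: 357000 × cos(57.9°) = 357000 × 0.5314 = 189700 km².
True area of wetland: 280000 × cos(24.5°) = 280000 × 0.9100 = 254800 km².
Ratio = 189700 / 254800 ≈ 0.745.

0.745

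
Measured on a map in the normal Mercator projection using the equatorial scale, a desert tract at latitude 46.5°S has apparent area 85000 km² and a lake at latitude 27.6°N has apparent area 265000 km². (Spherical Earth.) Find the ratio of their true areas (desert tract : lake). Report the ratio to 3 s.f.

Since Mercator area scale is 1/cos²φ, the true area equals the apparent area multiplied by cos²φ.
True area of desert tract: 85000 × cos²(46.5°) = 85000 × 0.4738 = 40280 km².
True area of lake: 265000 × cos²(27.6°) = 265000 × 0.7854 = 208100 km².
Ratio = 40280 / 208100 ≈ 0.194.

0.194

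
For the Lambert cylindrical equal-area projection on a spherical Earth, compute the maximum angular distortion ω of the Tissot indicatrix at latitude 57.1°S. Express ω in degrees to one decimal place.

The Lambert cylindrical equal-area projection is the cylindrical equal-area projection with its standard parallel at the equator (φ₀ = 0). For cylindrical equal-area with standard parallel φ₀, h = cos φ / cos φ₀ and k = cos φ₀ / cos φ, so h·k = 1.
At 57.1°: h = 0.5432, k = 1.841; principal scales a = 1.841, b = 0.5432.
sin(ω/2) = (a − b)/(a + b) = 1.298/2.384 = 0.5444, so ω = 2 arcsin(0.5444) ≈ 66.0°.

66.0°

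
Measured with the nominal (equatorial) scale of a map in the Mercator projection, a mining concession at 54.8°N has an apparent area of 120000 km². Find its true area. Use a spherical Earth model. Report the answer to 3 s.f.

39900 km²

For Mercator, h = k = sec φ (a conformal cylindrical projection has a single point scale, 1/cos φ).
Areal scale = k² = sec²φ = 1/cos²(54.8°) = 1/0.5764² = 3.010.
True area = apparent / (areal scale) = 120000 / 3.010 ≈ 39900 km².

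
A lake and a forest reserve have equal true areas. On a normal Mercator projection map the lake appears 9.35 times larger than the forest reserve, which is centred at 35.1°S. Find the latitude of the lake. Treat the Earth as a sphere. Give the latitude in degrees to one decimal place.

74.5°

Mercator areal scale is sec²φ, so apparent-area ratio = sec²φ₁ / sec²φ₂ = cos²φ₂ / cos²φ₁.
cos²φ₂ / cos²φ₁ = 9.35  ⇒  cos φ₁ = cos 35.1° / √9.35 = 0.8181/3.058 = 0.2676.
φ₁ = arccos(0.2676) ≈ 74.5°.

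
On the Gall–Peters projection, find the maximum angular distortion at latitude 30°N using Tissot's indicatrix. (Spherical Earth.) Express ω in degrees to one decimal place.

The Gall–Peters projection is cylindrical equal-area with φ₀ = 45°. Cylindrical equal-area (φ₀ = 45°): h = cos φ / cos 45° along meridians, k = cos 45° / cos φ along parallels; h·k = 1.
At 30°: h = 1.225, k = 0.8165; principal scales a = 1.225, b = 0.8165.
sin(ω/2) = (a − b)/(a + b) = 0.4082/2.041 = 0.2000, so ω = 2 arcsin(0.2000) ≈ 23.1°.

23.1°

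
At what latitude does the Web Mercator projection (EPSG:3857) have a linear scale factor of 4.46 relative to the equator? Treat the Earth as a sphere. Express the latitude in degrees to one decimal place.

Mercator scale is k = sec φ = 1/cos φ.
1/cos φ = 4.46  ⇒  cos φ = 0.2242  ⇒  φ = arccos(0.2242) ≈ 77.0°.

77.0°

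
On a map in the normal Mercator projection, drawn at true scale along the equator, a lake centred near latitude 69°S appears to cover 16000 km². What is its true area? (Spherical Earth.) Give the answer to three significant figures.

For Mercator, h = k = sec φ (a conformal cylindrical projection has a single point scale, 1/cos φ).
Areal scale = k² = sec²φ = 1/cos²(69°) = 1/0.3584² = 7.786.
True area = apparent / (areal scale) = 16000 / 7.786 ≈ 2050 km².

2050 km²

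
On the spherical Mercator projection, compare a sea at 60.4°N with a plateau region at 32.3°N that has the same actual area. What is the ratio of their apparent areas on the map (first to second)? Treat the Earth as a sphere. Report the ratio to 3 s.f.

On Mercator, area is exaggerated by sec²φ = 1/cos²φ.
At 60.4°: sec²(60.4°) = 1/0.4939² = 4.099.
At 32.3°: sec²(32.3°) = 1/0.8453² = 1.400.
Ratio = 4.099/1.400 = cos²(32.3°)/cos²(60.4°) ≈ 2.93.

2.93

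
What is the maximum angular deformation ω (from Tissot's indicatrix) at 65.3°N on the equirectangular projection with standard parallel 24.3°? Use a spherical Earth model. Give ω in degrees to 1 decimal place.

43.6°

The equidistant cylindrical projection with φ₀ = 24.3° has h = 1 (meridians true) and k = cos φ₀ / cos φ along parallels.
At 65.3°: h = 1.000, k = 2.181; principal scales a = 2.181, b = 1.000.
sin(ω/2) = (a − b)/(a + b) = 1.181/3.181 = 0.3713, so ω = 2 arcsin(0.3713) ≈ 43.6°.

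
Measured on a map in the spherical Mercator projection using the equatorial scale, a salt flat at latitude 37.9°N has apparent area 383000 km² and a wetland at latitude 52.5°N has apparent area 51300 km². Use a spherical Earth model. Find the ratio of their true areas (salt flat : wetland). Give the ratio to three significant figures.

On Mercator the areal scale is sec²φ, so true area = apparent × cos²φ.
True area of salt flat: 383000 × cos²(37.9°) = 383000 × 0.6227 = 238500 km².
True area of wetland: 51300 × cos²(52.5°) = 51300 × 0.3706 = 19010 km².
Ratio = 238500 / 19010 ≈ 12.5.

12.5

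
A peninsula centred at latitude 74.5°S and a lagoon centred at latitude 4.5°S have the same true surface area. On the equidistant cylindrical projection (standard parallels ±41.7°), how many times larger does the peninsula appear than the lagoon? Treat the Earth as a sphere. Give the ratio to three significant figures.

The equidistant cylindrical projection with φ₀ = 41.7° has h = 1 (meridians true) and k = cos φ₀ / cos φ along parallels.
Areal scale at 74.5°: h·k = 1.000 × 2.794 = 2.794.
Areal scale at 4.5°: h·k = 1.000 × 0.7489 = 0.7489.
Ratio = 2.794/0.7489 ≈ 3.73.

3.73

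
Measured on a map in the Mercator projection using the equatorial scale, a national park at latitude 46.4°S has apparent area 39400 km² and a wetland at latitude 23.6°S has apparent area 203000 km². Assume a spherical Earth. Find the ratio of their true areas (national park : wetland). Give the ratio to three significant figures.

Mercator's areal exaggeration is sec²φ; hence true area = (apparent area) · cos²φ.
True area of national park: 39400 × cos²(46.4°) = 39400 × 0.4756 = 18740 km².
True area of wetland: 203000 × cos²(23.6°) = 203000 × 0.8397 = 170500 km².
Ratio = 18740 / 170500 ≈ 0.110.

0.110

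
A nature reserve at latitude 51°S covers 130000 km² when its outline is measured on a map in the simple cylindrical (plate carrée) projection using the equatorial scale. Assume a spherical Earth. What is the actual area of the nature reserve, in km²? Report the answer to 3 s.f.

81800 km²

For the equirectangular projection with φ₀ = 0 (plate carrée), h = 1 along meridians and k = sec φ along parallels.
Areal scale = h·k = 1 × sec φ; at 51°, h = 1.000, k = 1.589, so h·k = 1.589.
True area = apparent / (areal scale) = 130000 / 1.589 ≈ 81800 km².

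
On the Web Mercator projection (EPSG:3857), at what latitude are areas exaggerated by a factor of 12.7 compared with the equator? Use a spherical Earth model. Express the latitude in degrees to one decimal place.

73.7°

Mercator areal scale is sec²φ.
sec²φ = 12.7  ⇒  cos²φ = 0.07874  ⇒  cos φ = 0.2806.
φ = arccos(0.2806) ≈ 73.7°.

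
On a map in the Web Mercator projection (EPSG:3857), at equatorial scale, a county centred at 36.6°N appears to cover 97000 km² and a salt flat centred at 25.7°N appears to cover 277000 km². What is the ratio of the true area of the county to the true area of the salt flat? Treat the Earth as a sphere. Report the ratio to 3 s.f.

0.278

On Mercator the areal scale is sec²φ, so true area = apparent × cos²φ.
True area of county: 97000 × cos²(36.6°) = 97000 × 0.6445 = 62520 km².
True area of salt flat: 277000 × cos²(25.7°) = 277000 × 0.8119 = 224900 km².
Ratio = 62520 / 224900 ≈ 0.278.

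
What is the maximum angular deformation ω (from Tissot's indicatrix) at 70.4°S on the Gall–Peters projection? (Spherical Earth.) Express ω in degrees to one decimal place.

The Gall–Peters projection is cylindrical equal-area with φ₀ = 45°. Cylindrical equal-area (φ₀ = 45°): h = cos φ / cos 45° along meridians, k = cos 45° / cos φ along parallels; h·k = 1.
At 70.4°: h = 0.4744, k = 2.108; principal scales a = 2.108, b = 0.4744.
sin(ω/2) = (a − b)/(a + b) = 1.634/2.582 = 0.6326, so ω = 2 arcsin(0.6326) ≈ 78.5°.

78.5°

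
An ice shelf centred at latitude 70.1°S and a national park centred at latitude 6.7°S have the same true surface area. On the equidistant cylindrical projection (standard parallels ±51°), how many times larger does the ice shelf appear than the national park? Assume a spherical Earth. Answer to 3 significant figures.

2.92

In the equirectangular projection with standard parallel φ₀ = 51° (x = Rλ cos φ₀, y = Rφ), meridians are true-scale (h = 1) and the parallel scale is k = cos φ₀ / cos φ.
Areal scale at 70.1°: h·k = 1.000 × 1.849 = 1.849.
Areal scale at 6.7°: h·k = 1.000 × 0.6336 = 0.6336.
Ratio = 1.849/0.6336 ≈ 2.92.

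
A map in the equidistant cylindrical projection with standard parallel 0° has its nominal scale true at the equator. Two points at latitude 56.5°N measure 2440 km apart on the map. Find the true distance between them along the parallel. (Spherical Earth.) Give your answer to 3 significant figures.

For the equirectangular projection with φ₀ = 0 (plate carrée), h = 1 along meridians and k = sec φ along parallels.
Along the parallel at 56.5°, map distances are exaggerated by k = sec 56.5° = 1.812.
True distance = 2440 / 1.812 = 2440 × cos 56.5° ≈ 1350 km.

1350 km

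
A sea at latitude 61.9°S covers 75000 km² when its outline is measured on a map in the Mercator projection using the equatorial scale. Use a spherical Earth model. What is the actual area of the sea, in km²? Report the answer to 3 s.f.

For Mercator, h = k = sec φ (a conformal cylindrical projection has a single point scale, 1/cos φ).
Areal scale = k² = sec²φ = 1/cos²(61.9°) = 1/0.4710² = 4.508.
True area = apparent / (areal scale) = 75000 / 4.508 ≈ 16600 km².

16600 km²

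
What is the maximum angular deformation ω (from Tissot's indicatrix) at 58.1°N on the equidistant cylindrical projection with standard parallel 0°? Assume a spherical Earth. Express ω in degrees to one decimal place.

Plate carrée maps x = Rλ, y = Rφ. The meridian scale is h = 1 and the parallel scale is k = 1/cos φ = sec φ.
At 58.1°: h = 1.000, k = 1.892; principal scales a = 1.892, b = 1.000.
sin(ω/2) = (a − b)/(a + b) = 0.8924/2.892 = 0.3085, so ω = 2 arcsin(0.3085) ≈ 35.9°.

35.9°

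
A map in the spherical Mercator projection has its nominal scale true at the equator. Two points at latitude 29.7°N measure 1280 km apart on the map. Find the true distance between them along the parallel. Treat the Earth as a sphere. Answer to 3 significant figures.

1110 km

Mercator is conformal, so the point scale is isotropic: h = k = sec φ = 1/cos φ.
Along the parallel at 29.7°, map distances are exaggerated by k = sec 29.7° = 1.151.
True distance = 1280 / 1.151 = 1280 × cos 29.7° ≈ 1110 km.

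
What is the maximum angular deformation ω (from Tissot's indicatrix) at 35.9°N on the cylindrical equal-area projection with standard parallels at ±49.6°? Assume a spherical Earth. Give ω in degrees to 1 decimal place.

Cylindrical equal-area (φ₀ = 49.6°): h = cos φ / cos 49.6° along meridians, k = cos 49.6° / cos φ along parallels; h·k = 1.
At 35.9°: h = 1.250, k = 0.8001; principal scales a = 1.250, b = 0.8001.
sin(ω/2) = (a − b)/(a + b) = 0.4497/2.050 = 0.2194, so ω = 2 arcsin(0.2194) ≈ 25.3°.

25.3°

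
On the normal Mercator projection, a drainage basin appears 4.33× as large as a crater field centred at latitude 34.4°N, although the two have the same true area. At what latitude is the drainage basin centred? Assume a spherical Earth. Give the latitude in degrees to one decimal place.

Mercator areal scale is sec²φ, so apparent-area ratio = sec²φ₁ / sec²φ₂ = cos²φ₂ / cos²φ₁.
cos²φ₂ / cos²φ₁ = 4.33  ⇒  cos φ₁ = cos 34.4° / √4.33 = 0.8251/2.081 = 0.3965.
φ₁ = arccos(0.3965) ≈ 66.6°.

66.6°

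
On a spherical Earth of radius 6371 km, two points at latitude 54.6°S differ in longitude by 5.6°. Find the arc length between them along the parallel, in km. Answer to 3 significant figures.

Arc length along a parallel = R cos φ · Δλ (with Δλ in radians).
= 6371 × cos 54.6° × (5.6° × π/180) = 6371 × 0.5793 × 0.09774 ≈ 361 km.

361 km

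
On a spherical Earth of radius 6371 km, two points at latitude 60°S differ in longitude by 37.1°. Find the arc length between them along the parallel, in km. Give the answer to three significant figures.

Arc length along a parallel = R cos φ · Δλ (with Δλ in radians).
= 6371 × cos 60° × (37.1° × π/180) = 6371 × 0.5000 × 0.6475 ≈ 2060 km.

2060 km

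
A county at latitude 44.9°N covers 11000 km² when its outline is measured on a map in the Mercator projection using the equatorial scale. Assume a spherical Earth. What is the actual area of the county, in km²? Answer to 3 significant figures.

5520 km²

Mercator is conformal, so the point scale is isotropic: h = k = sec φ = 1/cos φ.
Areal scale = k² = sec²φ = 1/cos²(44.9°) = 1/0.7083² = 1.993.
True area = apparent / (areal scale) = 11000 / 1.993 ≈ 5520 km².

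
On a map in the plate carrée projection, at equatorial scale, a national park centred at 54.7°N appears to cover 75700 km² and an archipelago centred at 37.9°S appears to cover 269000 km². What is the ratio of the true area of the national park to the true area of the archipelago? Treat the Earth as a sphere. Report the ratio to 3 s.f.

0.206

Plate carrée has h = 1 and k = sec φ, giving areal scale sec φ; true area = (apparent area) · cos φ.
True area of national park: 75700 × cos(54.7°) = 75700 × 0.5779 = 43740 km².
True area of archipelago: 269000 × cos(37.9°) = 269000 × 0.7891 = 212300 km².
Ratio = 43740 / 212300 ≈ 0.206.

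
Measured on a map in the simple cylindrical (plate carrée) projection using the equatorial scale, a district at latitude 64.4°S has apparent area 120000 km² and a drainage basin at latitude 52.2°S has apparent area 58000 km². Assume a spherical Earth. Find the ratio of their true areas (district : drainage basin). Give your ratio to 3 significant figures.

1.46

On the plate carrée, areal scale = h·k = 1 × sec φ, so true area = apparent × cos φ.
True area of district: 120000 × cos(64.4°) = 120000 × 0.4321 = 51850 km².
True area of drainage basin: 58000 × cos(52.2°) = 58000 × 0.6129 = 35550 km².
Ratio = 51850 / 35550 ≈ 1.46.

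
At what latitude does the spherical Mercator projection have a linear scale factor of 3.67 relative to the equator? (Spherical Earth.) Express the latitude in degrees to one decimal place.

Mercator scale is k = sec φ = 1/cos φ.
1/cos φ = 3.67  ⇒  cos φ = 0.2725  ⇒  φ = arccos(0.2725) ≈ 74.2°.

74.2°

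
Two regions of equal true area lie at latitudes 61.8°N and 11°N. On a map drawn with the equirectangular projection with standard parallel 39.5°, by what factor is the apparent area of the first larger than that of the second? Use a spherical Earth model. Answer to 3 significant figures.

2.08

With standard parallel φ₀ = 39.5°, the equirectangular projection gives x = Rλ cos φ₀, y = Rφ, so h = 1 and k = cos 39.5° / cos φ.
Areal scale at 61.8°: h·k = 1.000 × 1.633 = 1.633.
Areal scale at 11°: h·k = 1.000 × 0.7861 = 0.7861.
Ratio = 1.633/0.7861 ≈ 2.08.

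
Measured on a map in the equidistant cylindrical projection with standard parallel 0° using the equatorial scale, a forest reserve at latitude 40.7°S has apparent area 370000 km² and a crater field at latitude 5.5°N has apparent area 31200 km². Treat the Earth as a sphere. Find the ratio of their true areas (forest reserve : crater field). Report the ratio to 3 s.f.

9.03

Plate carrée has h = 1 and k = sec φ, giving areal scale sec φ; true area = (apparent area) · cos φ.
True area of forest reserve: 370000 × cos(40.7°) = 370000 × 0.7581 = 280500 km².
True area of crater field: 31200 × cos(5.5°) = 31200 × 0.9954 = 31060 km².
Ratio = 280500 / 31060 ≈ 9.03.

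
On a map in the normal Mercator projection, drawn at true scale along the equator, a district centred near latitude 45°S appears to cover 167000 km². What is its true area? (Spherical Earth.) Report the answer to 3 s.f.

83500 km²

Mercator is conformal, so the point scale is isotropic: h = k = sec φ = 1/cos φ.
Areal scale = k² = sec²φ = 1/cos²(45°) = 1/0.7071² = 2.000.
True area = apparent / (areal scale) = 167000 / 2.000 ≈ 83500 km².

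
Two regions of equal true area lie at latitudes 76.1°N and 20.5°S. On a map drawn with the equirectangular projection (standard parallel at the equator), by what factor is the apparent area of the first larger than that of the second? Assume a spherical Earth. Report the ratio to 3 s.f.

3.90

For the equirectangular projection with φ₀ = 0 (plate carrée), h = 1 along meridians and k = sec φ along parallels.
Areal scale at 76.1°: h·k = 1.000 × 4.163 = 4.163.
Areal scale at 20.5°: h·k = 1.000 × 1.068 = 1.068.
Ratio = 4.163/1.068 ≈ 3.90.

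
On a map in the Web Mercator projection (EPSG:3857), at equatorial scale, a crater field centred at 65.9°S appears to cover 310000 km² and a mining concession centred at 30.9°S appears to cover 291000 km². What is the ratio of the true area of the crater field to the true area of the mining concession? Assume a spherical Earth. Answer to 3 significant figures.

Since Mercator area scale is 1/cos²φ, the true area equals the apparent area multiplied by cos²φ.
True area of crater field: 310000 × cos²(65.9°) = 310000 × 0.1667 = 51690 km².
True area of mining concession: 291000 × cos²(30.9°) = 291000 × 0.7363 = 214300 km².
Ratio = 51690 / 214300 ≈ 0.241.

0.241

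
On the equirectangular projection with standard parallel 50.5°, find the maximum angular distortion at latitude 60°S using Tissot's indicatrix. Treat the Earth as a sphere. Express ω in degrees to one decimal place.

With standard parallel φ₀ = 50.5°, the equirectangular projection gives x = Rλ cos φ₀, y = Rφ, so h = 1 and k = cos 50.5° / cos φ.
At 60°: h = 1.000, k = 1.272; principal scales a = 1.272, b = 1.000.
sin(ω/2) = (a − b)/(a + b) = 0.2722/2.272 = 0.1198, so ω = 2 arcsin(0.1198) ≈ 13.8°.

13.8°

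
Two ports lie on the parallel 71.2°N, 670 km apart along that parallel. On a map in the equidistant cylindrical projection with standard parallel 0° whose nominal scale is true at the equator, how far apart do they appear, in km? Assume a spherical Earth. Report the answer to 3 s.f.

2080 km

For the equirectangular projection with φ₀ = 0 (plate carrée), h = 1 along meridians and k = sec φ along parallels.
Along the parallel, k = sec 71.2° = 1/0.3223 = 3.103.
Map distance = 670 × 3.103 ≈ 2080 km.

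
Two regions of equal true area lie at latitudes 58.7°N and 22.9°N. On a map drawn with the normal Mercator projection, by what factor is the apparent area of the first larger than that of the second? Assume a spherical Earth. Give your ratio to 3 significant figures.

Mercator is conformal with k = sec φ, so areal scale = k² = sec²φ.
At 58.7°: sec²(58.7°) = 1/0.5195² = 3.705.
At 22.9°: sec²(22.9°) = 1/0.9212² = 1.178.
Ratio = 3.705/1.178 = cos²(22.9°)/cos²(58.7°) ≈ 3.14.

3.14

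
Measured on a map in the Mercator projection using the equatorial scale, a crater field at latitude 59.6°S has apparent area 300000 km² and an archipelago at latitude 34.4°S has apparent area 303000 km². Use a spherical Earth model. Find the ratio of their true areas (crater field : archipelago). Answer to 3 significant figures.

0.372

On Mercator the areal scale is sec²φ, so true area = apparent × cos²φ.
True area of crater field: 300000 × cos²(59.6°) = 300000 × 0.2561 = 76820 km².
True area of archipelago: 303000 × cos²(34.4°) = 303000 × 0.6808 = 206300 km².
Ratio = 76820 / 206300 ≈ 0.372.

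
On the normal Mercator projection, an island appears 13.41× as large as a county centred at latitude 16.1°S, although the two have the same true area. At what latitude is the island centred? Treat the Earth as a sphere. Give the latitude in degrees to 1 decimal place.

74.8°

On Mercator, (apparent₁)/(apparent₂) = sec²φ₁ / sec²φ₂ when true areas are equal.
cos²φ₂ / cos²φ₁ = 13.41  ⇒  cos φ₁ = cos 16.1° / √13.41 = 0.9608/3.662 = 0.2624.
φ₁ = arccos(0.2624) ≈ 74.8°.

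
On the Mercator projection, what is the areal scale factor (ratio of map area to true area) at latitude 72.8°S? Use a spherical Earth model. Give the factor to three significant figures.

The Mercator projection is conformal; its linear scale factor is the same in every direction and equals sec φ = 1/cos φ.
Areal scale = k² = sec²φ = 1/cos²(72.8°) = 1/0.2957² = 11.44.

11.4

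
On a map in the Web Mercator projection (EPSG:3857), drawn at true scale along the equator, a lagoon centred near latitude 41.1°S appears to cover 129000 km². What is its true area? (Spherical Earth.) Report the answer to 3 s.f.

For Mercator, h = k = sec φ (a conformal cylindrical projection has a single point scale, 1/cos φ).
Areal scale = k² = sec²φ = 1/cos²(41.1°) = 1/0.7536² = 1.761.
True area = apparent / (areal scale) = 129000 / 1.761 ≈ 73300 km².

73300 km²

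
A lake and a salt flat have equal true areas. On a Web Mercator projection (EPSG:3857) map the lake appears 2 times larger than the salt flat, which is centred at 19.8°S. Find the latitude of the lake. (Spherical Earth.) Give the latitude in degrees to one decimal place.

For equal true areas on Mercator, apparent areas scale as sec²φ, so the ratio is cos²φ₂ / cos²φ₁.
cos²φ₂ / cos²φ₁ = 2  ⇒  cos φ₁ = cos 19.8° / √2 = 0.9409/1.414 = 0.6653.
φ₁ = arccos(0.6653) ≈ 48.3°.

48.3°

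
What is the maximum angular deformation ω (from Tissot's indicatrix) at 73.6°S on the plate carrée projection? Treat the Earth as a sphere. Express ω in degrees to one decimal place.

In the plate carrée (x = Rλ, y = Rφ), meridians are true-scale (h = 1) and parallels are stretched by k = sec φ.
At 73.6°: h = 1.000, k = 3.542; principal scales a = 3.542, b = 1.000.
sin(ω/2) = (a − b)/(a + b) = 2.542/4.542 = 0.5596, so ω = 2 arcsin(0.5596) ≈ 68.1°.

68.1°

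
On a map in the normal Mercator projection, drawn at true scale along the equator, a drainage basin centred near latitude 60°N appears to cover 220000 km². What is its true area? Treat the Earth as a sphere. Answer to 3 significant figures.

For Mercator, h = k = sec φ (a conformal cylindrical projection has a single point scale, 1/cos φ).
Areal scale = k² = sec²φ = 1/cos²(60°) = 1/0.5000² = 4.000.
True area = apparent / (areal scale) = 220000 / 4.000 ≈ 55000 km².

55000 km²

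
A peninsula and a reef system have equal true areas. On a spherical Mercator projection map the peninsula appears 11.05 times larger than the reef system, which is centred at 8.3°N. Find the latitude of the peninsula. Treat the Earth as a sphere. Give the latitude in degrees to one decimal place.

72.7°

Mercator areal scale is sec²φ, so apparent-area ratio = sec²φ₁ / sec²φ₂ = cos²φ₂ / cos²φ₁.
cos²φ₂ / cos²φ₁ = 11.05  ⇒  cos φ₁ = cos 8.3° / √11.05 = 0.9895/3.324 = 0.2977.
φ₁ = arccos(0.2977) ≈ 72.7°.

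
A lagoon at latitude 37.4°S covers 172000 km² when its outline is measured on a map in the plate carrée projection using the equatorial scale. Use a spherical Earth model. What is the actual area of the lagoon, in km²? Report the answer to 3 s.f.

137000 km²

In the plate carrée (x = Rλ, y = Rφ), meridians are true-scale (h = 1) and parallels are stretched by k = sec φ.
Areal scale = h·k = 1 × sec φ; at 37.4°, h = 1.000, k = 1.259, so h·k = 1.259.
True area = apparent / (areal scale) = 172000 / 1.259 ≈ 137000 km².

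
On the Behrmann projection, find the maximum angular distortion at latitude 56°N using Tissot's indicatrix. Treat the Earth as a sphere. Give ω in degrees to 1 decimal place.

Behrmann is a cylindrical equal-area projection with standard parallels at ±30°. For cylindrical equal-area with standard parallel φ₀, h = cos φ / cos φ₀ and k = cos φ₀ / cos φ, so h·k = 1.
At 56°: h = 0.6457, k = 1.549; principal scales a = 1.549, b = 0.6457.
sin(ω/2) = (a − b)/(a + b) = 0.9030/2.194 = 0.4115, so ω = 2 arcsin(0.4115) ≈ 48.6°.

48.6°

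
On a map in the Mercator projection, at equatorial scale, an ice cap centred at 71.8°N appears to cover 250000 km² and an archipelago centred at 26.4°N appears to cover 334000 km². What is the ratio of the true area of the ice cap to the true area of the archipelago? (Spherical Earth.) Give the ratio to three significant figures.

0.0910

Since Mercator area scale is 1/cos²φ, the true area equals the apparent area multiplied by cos²φ.
True area of ice cap: 250000 × cos²(71.8°) = 250000 × 0.09755 = 24390 km².
True area of archipelago: 334000 × cos²(26.4°) = 334000 × 0.8023 = 268000 km².
Ratio = 24390 / 268000 ≈ 0.0910.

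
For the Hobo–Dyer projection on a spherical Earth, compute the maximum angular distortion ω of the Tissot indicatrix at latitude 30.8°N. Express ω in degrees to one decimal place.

9.1°

The Hobo–Dyer projection is cylindrical equal-area with φ₀ = 37.5°. For cylindrical equal-area with standard parallel φ₀, h = cos φ / cos φ₀ and k = cos φ₀ / cos φ, so h·k = 1.
At 30.8°: h = 1.083, k = 0.9236; principal scales a = 1.083, b = 0.9236.
sin(ω/2) = (a − b)/(a + b) = 0.1591/2.006 = 0.07929, so ω = 2 arcsin(0.07929) ≈ 9.1°.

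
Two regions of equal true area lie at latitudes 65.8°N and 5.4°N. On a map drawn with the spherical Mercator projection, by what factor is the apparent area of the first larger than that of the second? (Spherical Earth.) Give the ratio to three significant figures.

On Mercator, area is exaggerated by sec²φ = 1/cos²φ.
At 65.8°: sec²(65.8°) = 1/0.4099² = 5.951.
At 5.4°: sec²(5.4°) = 1/0.9956² = 1.009.
Ratio = 5.951/1.009 = cos²(5.4°)/cos²(65.8°) ≈ 5.90.

5.90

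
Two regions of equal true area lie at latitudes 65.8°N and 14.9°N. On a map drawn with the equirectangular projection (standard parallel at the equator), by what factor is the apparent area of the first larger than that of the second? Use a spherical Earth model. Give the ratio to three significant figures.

2.36

For the equirectangular projection with φ₀ = 0 (plate carrée), h = 1 along meridians and k = sec φ along parallels.
Areal scale at 65.8°: h·k = 1.000 × 2.439 = 2.439.
Areal scale at 14.9°: h·k = 1.000 × 1.035 = 1.035.
Ratio = 2.439/1.035 ≈ 2.36.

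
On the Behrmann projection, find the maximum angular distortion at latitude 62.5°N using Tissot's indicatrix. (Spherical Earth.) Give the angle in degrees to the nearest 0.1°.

67.7°

The Behrmann projection is cylindrical equal-area with φ₀ = 30°. For cylindrical equal-area with standard parallel φ₀, h = cos φ / cos φ₀ and k = cos φ₀ / cos φ, so h·k = 1.
At 62.5°: h = 0.5332, k = 1.876; principal scales a = 1.876, b = 0.5332.
sin(ω/2) = (a − b)/(a + b) = 1.342/2.409 = 0.5573, so ω = 2 arcsin(0.5573) ≈ 67.7°.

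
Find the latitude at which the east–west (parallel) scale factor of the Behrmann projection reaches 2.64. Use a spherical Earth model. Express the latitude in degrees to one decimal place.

Behrmann is a cylindrical equal-area projection with standard parallels at ±30°. For cylindrical equal-area with standard parallel φ₀, h = cos φ / cos φ₀ and k = cos φ₀ / cos φ, so h·k = 1.
k = cos φ₀ / cos φ = 2.64  ⇒  cos φ = cos 30° / 2.64 = 0.3280.
φ = arccos(0.3280) ≈ 70.9°.

70.9°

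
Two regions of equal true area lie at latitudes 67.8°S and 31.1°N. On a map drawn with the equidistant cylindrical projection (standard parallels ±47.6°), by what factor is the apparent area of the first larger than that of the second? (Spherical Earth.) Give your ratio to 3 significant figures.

2.27

With standard parallel φ₀ = 47.6°, the equirectangular projection gives x = Rλ cos φ₀, y = Rφ, so h = 1 and k = cos 47.6° / cos φ.
Areal scale at 67.8°: h·k = 1.000 × 1.785 = 1.785.
Areal scale at 31.1°: h·k = 1.000 × 0.7875 = 0.7875.
Ratio = 1.785/0.7875 ≈ 2.27.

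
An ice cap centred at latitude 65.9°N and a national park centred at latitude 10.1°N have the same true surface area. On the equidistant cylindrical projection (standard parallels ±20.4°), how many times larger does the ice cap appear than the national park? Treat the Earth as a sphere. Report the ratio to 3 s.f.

2.41

In the equirectangular projection with standard parallel φ₀ = 20.4° (x = Rλ cos φ₀, y = Rφ), meridians are true-scale (h = 1) and the parallel scale is k = cos φ₀ / cos φ.
Areal scale at 65.9°: h·k = 1.000 × 2.295 = 2.295.
Areal scale at 10.1°: h·k = 1.000 × 0.9520 = 0.9520.
Ratio = 2.295/0.9520 ≈ 2.41.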